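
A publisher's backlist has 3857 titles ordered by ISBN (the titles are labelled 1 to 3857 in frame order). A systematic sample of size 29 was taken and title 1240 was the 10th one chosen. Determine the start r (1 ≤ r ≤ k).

43

k = 3857/29 = 133
r = 1240 − (10−1)×133 = 1240 − 1197 = 43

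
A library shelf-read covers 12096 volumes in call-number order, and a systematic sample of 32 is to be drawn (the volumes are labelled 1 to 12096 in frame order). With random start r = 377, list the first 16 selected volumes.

k = N/n = 12096/32 = 378
volume 1: 377
volume 2: 377 + 378 = 755
volume 3: 755 + 378 = 1133
volume 4: 1133 + 378 = 1511
volume 5: 1511 + 378 = 1889
volume 6: 1889 + 378 = 2267
volume 7: 2267 + 378 = 2645
volume 8: 2645 + 378 = 3023
volume 9: 3023 + 378 = 3401
volume 10: 3401 + 378 = 3779
volume 11: 3779 + 378 = 4157
volume 12: 4157 + 378 = 4535
volume 13: 4535 + 378 = 4913
volume 14: 4913 + 378 = 5291
volume 15: 5291 + 378 = 5669
volume 16: 5669 + 378 = 6047

377, 755, 1133, 1511, 1889, 2267, 2645, 3023, 3401, 3779, 4157, 4535, 4913, 5291, 5669, 6047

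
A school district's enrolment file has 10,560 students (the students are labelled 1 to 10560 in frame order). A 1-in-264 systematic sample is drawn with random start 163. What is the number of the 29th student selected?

k = 264
29th selection = r + (29−1)·k = 163 + 28×264 = 163 + 7392 = 7555

7555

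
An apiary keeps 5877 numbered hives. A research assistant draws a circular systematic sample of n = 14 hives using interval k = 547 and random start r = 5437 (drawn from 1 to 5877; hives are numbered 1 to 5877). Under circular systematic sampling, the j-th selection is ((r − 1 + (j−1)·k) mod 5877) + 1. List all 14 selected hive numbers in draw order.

Selection 1: 5437
Selection 2: 5437 + 547 = 5984 → 5984 − 5877 = 107
Selection 3: 107 + 547 = 654
Selection 4: 654 + 547 = 1201
Selection 5: 1201 + 547 = 1748
Selection 6: 1748 + 547 = 2295
Selection 7: 2295 + 547 = 2842
Selection 8: 2842 + 547 = 3389
Selection 9: 3389 + 547 = 3936
Selection 10: 3936 + 547 = 4483
Selection 11: 4483 + 547 = 5030
Selection 12: 5030 + 547 = 5577
Selection 13: 5577 + 547 = 6124 → 6124 − 5877 = 247
Selection 14: 247 + 547 = 794

5437, 107, 654, 1201, 1748, 2295, 2842, 3389, 3936, 4483, 5030, 5577, 247, 794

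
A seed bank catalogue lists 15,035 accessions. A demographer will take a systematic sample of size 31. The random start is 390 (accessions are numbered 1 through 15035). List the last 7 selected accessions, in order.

k = N/n = 15035/31 = 485
25th selection = 390 + 24×485 = 12030
26th: 12030 + 485 = 12515
27th: 12515 + 485 = 13000
28th: 13000 + 485 = 13485
29th: 13485 + 485 = 13970
30th: 13970 + 485 = 14455
31st: 14455 + 485 = 14940

12030, 12515, 13000, 13485, 13970, 14455, 14940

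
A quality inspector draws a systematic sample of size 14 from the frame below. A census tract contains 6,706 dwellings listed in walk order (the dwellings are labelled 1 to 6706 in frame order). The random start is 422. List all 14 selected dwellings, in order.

k = N/n = 6706/14 = 479
dwelling 1: 422
dwelling 2: 422 + 479 = 901
dwelling 3: 901 + 479 = 1380
dwelling 4: 1380 + 479 = 1859
dwelling 5: 1859 + 479 = 2338
dwelling 6: 2338 + 479 = 2817
dwelling 7: 2817 + 479 = 3296
dwelling 8: 3296 + 479 = 3775
dwelling 9: 3775 + 479 = 4254
dwelling 10: 4254 + 479 = 4733
dwelling 11: 4733 + 479 = 5212
dwelling 12: 5212 + 479 = 5691
dwelling 13: 5691 + 479 = 6170
dwelling 14: 6170 + 479 = 6649

422, 901, 1380, 1859, 2338, 2817, 3296, 3775, 4254, 4733, 5212, 5691, 6170, 6649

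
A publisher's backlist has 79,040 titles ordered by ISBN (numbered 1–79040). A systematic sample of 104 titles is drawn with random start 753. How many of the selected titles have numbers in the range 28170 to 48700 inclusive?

27

k = 79040/104 = 760
First selection ≥ 28170: 753 + ⌈(28170−753)/760⌉·760 = 753 + 37×760 = 28873
Last selection ≤ 48700: 753 + ⌊(48700−753)/760⌋·760 = 753 + 63×760 = 48633
Count = 63 − 37 + 1 = 27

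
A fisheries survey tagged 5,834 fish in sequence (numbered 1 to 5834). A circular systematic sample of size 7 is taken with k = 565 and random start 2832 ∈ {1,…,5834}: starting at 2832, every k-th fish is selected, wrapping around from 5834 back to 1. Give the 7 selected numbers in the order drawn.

2832, 3397, 3962, 4527, 5092, 5657, 388

Selection 1: 2832
Selection 2: 2832 + 565 = 3397
Selection 3: 3397 + 565 = 3962
Selection 4: 3962 + 565 = 4527
Selection 5: 4527 + 565 = 5092
Selection 6: 5092 + 565 = 5657
Selection 7: 5657 + 565 = 6222 → 6222 − 5834 = 388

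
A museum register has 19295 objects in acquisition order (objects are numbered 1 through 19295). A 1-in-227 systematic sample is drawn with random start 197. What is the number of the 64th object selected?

k = 227
64th selection = r + (64−1)·k = 197 + 63×227 = 197 + 14301 = 14498

14498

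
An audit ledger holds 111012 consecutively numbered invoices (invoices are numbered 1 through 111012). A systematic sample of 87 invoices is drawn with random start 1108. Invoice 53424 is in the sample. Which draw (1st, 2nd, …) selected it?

k = 111012/87 = 1276
position = (53424 − 1108)/1276 + 1 = 52316/1276 + 1 = 41 + 1 = 42

42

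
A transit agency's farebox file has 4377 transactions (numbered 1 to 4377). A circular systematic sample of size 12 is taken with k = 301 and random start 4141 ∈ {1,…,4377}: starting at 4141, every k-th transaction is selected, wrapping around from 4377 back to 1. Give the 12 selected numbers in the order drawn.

Selection 1: 4141
Selection 2: 4141 + 301 = 4442 → 4442 − 4377 = 65
Selection 3: 65 + 301 = 366
Selection 4: 366 + 301 = 667
Selection 5: 667 + 301 = 968
Selection 6: 968 + 301 = 1269
Selection 7: 1269 + 301 = 1570
Selection 8: 1570 + 301 = 1871
Selection 9: 1871 + 301 = 2172
Selection 10: 2172 + 301 = 2473
Selection 11: 2473 + 301 = 2774
Selection 12: 2774 + 301 = 3075

4141, 65, 366, 667, 968, 1269, 1570, 1871, 2172, 2473, 2774, 3075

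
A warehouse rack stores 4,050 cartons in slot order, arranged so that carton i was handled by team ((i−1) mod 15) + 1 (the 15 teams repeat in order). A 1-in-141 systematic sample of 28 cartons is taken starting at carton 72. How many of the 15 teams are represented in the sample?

Consecutive selections differ by k = 141, so their team numbers differ by 141 mod 15 = 6.
gcd(141, 15) = 3, so the sample visits 15/3 = 5 distinct residues mod 15.
Start 72 is team 12; the teams hit are 3, 6, 9, 12, 15.

5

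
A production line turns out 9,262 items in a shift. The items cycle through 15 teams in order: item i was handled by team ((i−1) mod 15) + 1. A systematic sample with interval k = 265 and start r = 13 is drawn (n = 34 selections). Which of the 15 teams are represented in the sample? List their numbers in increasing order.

3, 8, 13

Consecutive selections differ by k = 265, so their team numbers differ by 265 mod 15 = 10.
gcd(265, 15) = 5, so the sample visits 15/5 = 3 distinct residues mod 15.
Start 13 is team 13; the teams hit are 3, 8, 13.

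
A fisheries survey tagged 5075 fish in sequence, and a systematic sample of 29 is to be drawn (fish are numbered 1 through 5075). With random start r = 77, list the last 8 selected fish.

k = N/n = 5075/29 = 175
22nd selection = 77 + 21×175 = 3752
23rd: 3752 + 175 = 3927
24th: 3927 + 175 = 4102
25th: 4102 + 175 = 4277
26th: 4277 + 175 = 4452
27th: 4452 + 175 = 4627
28th: 4627 + 175 = 4802
29th: 4802 + 175 = 4977

3752, 3927, 4102, 4277, 4452, 4627, 4802, 4977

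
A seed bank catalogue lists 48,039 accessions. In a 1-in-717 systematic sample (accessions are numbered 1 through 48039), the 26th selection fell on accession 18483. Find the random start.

k = 717
r = 18483 − (26−1)×717 = 18483 − 17925 = 558

558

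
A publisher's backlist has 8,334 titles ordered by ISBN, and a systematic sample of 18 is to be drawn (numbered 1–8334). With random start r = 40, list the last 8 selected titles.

4670, 5133, 5596, 6059, 6522, 6985, 7448, 7911

k = N/n = 8334/18 = 463
11th selection = 40 + 10×463 = 4670
12th: 4670 + 463 = 5133
13th: 5133 + 463 = 5596
14th: 5596 + 463 = 6059
15th: 6059 + 463 = 6522
16th: 6522 + 463 = 6985
17th: 6985 + 463 = 7448
18th: 7448 + 463 = 7911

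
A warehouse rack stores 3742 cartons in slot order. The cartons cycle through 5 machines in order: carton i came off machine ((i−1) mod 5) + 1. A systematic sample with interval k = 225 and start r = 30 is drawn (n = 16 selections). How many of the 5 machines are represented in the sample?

Consecutive selections differ by k = 225, so their machine numbers differ by 225 mod 5 = 0.
gcd(225, 5) = 5, so the sample visits 5/5 = 1 distinct residues mod 5.
Start 30 is machine 5; the machines hit are 5.

1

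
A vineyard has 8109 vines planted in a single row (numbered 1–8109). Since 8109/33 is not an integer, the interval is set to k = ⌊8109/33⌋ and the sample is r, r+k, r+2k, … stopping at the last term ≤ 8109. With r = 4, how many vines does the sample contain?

k = ⌊8109/33⌋ = 245
Achieved size = ⌊(8109 − 4)/245⌋ + 1 = ⌊8105/245⌋ + 1 = 33 + 1 = 34
(last selection: 4 + 33×245 = 8089 ≤ 8109; next would be 8334 > 8109)

34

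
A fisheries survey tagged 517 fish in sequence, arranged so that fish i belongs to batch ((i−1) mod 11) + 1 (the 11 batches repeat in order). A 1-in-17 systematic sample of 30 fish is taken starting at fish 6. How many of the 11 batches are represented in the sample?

11

Consecutive selections differ by k = 17, so their batch numbers differ by 17 mod 11 = 6.
gcd(17, 11) = 1, so the sample visits 11/1 = 11 distinct residues mod 11.
Start 6 is batch 6; the batches hit are 1, 2, 3, 4, 5, 6, 7, 8, 9, 10, 11.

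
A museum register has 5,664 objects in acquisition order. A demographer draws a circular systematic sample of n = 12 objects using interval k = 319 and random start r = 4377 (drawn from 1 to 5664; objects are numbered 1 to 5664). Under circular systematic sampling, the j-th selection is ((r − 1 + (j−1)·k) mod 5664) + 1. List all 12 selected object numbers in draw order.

4377, 4696, 5015, 5334, 5653, 308, 627, 946, 1265, 1584, 1903, 2222

Selection 1: 4377
Selection 2: 4377 + 319 = 4696
Selection 3: 4696 + 319 = 5015
Selection 4: 5015 + 319 = 5334
Selection 5: 5334 + 319 = 5653
Selection 6: 5653 + 319 = 5972 → 5972 − 5664 = 308
Selection 7: 308 + 319 = 627
Selection 8: 627 + 319 = 946
Selection 9: 946 + 319 = 1265
Selection 10: 1265 + 319 = 1584
Selection 11: 1584 + 319 = 1903
Selection 12: 1903 + 319 = 2222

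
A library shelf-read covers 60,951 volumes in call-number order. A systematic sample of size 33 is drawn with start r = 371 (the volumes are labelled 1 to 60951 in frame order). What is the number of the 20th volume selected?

k = 60951/33 = 1847
20th selection = r + (20−1)·k = 371 + 19×1847 = 371 + 35093 = 35464

35464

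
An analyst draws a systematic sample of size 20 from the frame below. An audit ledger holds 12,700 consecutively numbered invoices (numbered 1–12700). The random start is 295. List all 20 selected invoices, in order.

k = N/n = 12700/20 = 635
invoice 1: 295
invoice 2: 295 + 635 = 930
invoice 3: 930 + 635 = 1565
invoice 4: 1565 + 635 = 2200
invoice 5: 2200 + 635 = 2835
invoice 6: 2835 + 635 = 3470
invoice 7: 3470 + 635 = 4105
invoice 8: 4105 + 635 = 4740
invoice 9: 4740 + 635 = 5375
invoice 10: 5375 + 635 = 6010
invoice 11: 6010 + 635 = 6645
invoice 12: 6645 + 635 = 7280
invoice 13: 7280 + 635 = 7915
invoice 14: 7915 + 635 = 8550
invoice 15: 8550 + 635 = 9185
invoice 16: 9185 + 635 = 9820
invoice 17: 9820 + 635 = 10455
invoice 18: 10455 + 635 = 11090
invoice 19: 11090 + 635 = 11725
invoice 20: 11725 + 635 = 12360

295, 930, 1565, 2200, 2835, 3470, 4105, 4740, 5375, 6010, 6645, 7280, 7915, 8550, 9185, 9820, 10455, 11090, 11725, 12360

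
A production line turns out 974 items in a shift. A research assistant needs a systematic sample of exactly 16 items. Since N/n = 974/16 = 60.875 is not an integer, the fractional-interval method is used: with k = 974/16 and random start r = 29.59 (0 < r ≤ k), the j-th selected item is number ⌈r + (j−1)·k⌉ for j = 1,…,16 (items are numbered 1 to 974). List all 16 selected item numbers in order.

30, 91, 152, 213, 274, 334, 395, 456, 517, 578, 639, 700, 761, 821, 882, 943

j=1: r + 0k = 29.59 → ⌈·⌉ = 30
j=2: r + 1k = 90.465 → ⌈·⌉ = 91
j=3: r + 2k = 151.34 → ⌈·⌉ = 152
j=4: r + 3k = 212.215 → ⌈·⌉ = 213
j=5: r + 4k = 273.09 → ⌈·⌉ = 274
j=6: r + 5k = 333.965 → ⌈·⌉ = 334
j=7: r + 6k = 394.84 → ⌈·⌉ = 395
j=8: r + 7k = 455.715 → ⌈·⌉ = 456
j=9: r + 8k = 516.59 → ⌈·⌉ = 517
j=10: r + 9k = 577.465 → ⌈·⌉ = 578
j=11: r + 10k = 638.34 → ⌈·⌉ = 639
j=12: r + 11k = 699.215 → ⌈·⌉ = 700
j=13: r + 12k = 760.09 → ⌈·⌉ = 761
j=14: r + 13k = 820.965 → ⌈·⌉ = 821
j=15: r + 14k = 881.84 → ⌈·⌉ = 882
j=16: r + 15k = 942.715 → ⌈·⌉ = 943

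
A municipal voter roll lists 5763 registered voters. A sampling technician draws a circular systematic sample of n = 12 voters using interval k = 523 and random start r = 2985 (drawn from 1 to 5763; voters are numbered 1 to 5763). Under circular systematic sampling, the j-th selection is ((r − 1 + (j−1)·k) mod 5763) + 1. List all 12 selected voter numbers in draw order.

2985, 3508, 4031, 4554, 5077, 5600, 360, 883, 1406, 1929, 2452, 2975

Selection 1: 2985
Selection 2: 2985 + 523 = 3508
Selection 3: 3508 + 523 = 4031
Selection 4: 4031 + 523 = 4554
Selection 5: 4554 + 523 = 5077
Selection 6: 5077 + 523 = 5600
Selection 7: 5600 + 523 = 6123 → 6123 − 5763 = 360
Selection 8: 360 + 523 = 883
Selection 9: 883 + 523 = 1406
Selection 10: 1406 + 523 = 1929
Selection 11: 1929 + 523 = 2452
Selection 12: 2452 + 523 = 2975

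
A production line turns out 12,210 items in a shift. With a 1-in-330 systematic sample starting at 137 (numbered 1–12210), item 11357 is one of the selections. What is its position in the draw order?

35

k = 330
position = (11357 − 137)/330 + 1 = 11220/330 + 1 = 34 + 1 = 35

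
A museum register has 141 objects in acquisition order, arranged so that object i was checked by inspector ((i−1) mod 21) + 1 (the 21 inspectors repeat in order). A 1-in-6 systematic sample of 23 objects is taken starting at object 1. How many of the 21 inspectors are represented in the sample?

7

Consecutive selections differ by k = 6, so their inspector numbers differ by 6 mod 21 = 6.
gcd(6, 21) = 3, so the sample visits 21/3 = 7 distinct residues mod 21.
Start 1 is inspector 1; the inspectors hit are 1, 4, 7, 10, 13, 16, 19.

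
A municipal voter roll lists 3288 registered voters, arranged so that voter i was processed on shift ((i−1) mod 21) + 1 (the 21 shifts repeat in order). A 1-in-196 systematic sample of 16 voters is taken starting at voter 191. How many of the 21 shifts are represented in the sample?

3

Consecutive selections differ by k = 196, so their shift numbers differ by 196 mod 21 = 7.
gcd(196, 21) = 7, so the sample visits 21/7 = 3 distinct residues mod 21.
Start 191 is shift 2; the shifts hit are 2, 9, 16.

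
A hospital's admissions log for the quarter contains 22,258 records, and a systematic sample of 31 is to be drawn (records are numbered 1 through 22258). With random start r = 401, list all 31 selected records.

401, 1119, 1837, 2555, 3273, 3991, 4709, 5427, 6145, 6863, 7581, 8299, 9017, 9735, 10453, 11171, 11889, 12607, 13325, 14043, 14761, 15479, 16197, 16915, 17633, 18351, 19069, 19787, 20505, 21223, 21941

k = N/n = 22258/31 = 718
record 1: 401
record 2: 401 + 718 = 1119
record 3: 1119 + 718 = 1837
record 4: 1837 + 718 = 2555
record 5: 2555 + 718 = 3273
record 6: 3273 + 718 = 3991
record 7: 3991 + 718 = 4709
record 8: 4709 + 718 = 5427
record 9: 5427 + 718 = 6145
record 10: 6145 + 718 = 6863
record 11: 6863 + 718 = 7581
record 12: 7581 + 718 = 8299
record 13: 8299 + 718 = 9017
record 14: 9017 + 718 = 9735
record 15: 9735 + 718 = 10453
record 16: 10453 + 718 = 11171
record 17: 11171 + 718 = 11889
record 18: 11889 + 718 = 12607
record 19: 12607 + 718 = 13325
record 20: 13325 + 718 = 14043
record 21: 14043 + 718 = 14761
record 22: 14761 + 718 = 15479
record 23: 15479 + 718 = 16197
record 24: 16197 + 718 = 16915
record 25: 16915 + 718 = 17633
record 26: 17633 + 718 = 18351
record 27: 18351 + 718 = 19069
record 28: 19069 + 718 = 19787
record 29: 19787 + 718 = 20505
record 30: 20505 + 718 = 21223
record 31: 21223 + 718 = 21941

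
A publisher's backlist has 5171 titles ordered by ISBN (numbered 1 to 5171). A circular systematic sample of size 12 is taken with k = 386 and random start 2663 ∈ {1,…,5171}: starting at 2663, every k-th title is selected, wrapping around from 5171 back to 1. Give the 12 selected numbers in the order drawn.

2663, 3049, 3435, 3821, 4207, 4593, 4979, 194, 580, 966, 1352, 1738

Selection 1: 2663
Selection 2: 2663 + 386 = 3049
Selection 3: 3049 + 386 = 3435
Selection 4: 3435 + 386 = 3821
Selection 5: 3821 + 386 = 4207
Selection 6: 4207 + 386 = 4593
Selection 7: 4593 + 386 = 4979
Selection 8: 4979 + 386 = 5365 → 5365 − 5171 = 194
Selection 9: 194 + 386 = 580
Selection 10: 580 + 386 = 966
Selection 11: 966 + 386 = 1352
Selection 12: 1352 + 386 = 1738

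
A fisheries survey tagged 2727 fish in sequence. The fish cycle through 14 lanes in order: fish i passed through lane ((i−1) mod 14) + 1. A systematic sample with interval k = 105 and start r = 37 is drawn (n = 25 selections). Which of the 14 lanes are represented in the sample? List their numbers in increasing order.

Consecutive selections differ by k = 105, so their lane numbers differ by 105 mod 14 = 7.
gcd(105, 14) = 7, so the sample visits 14/7 = 2 distinct residues mod 14.
Start 37 is lane 9; the lanes hit are 2, 9.

2, 9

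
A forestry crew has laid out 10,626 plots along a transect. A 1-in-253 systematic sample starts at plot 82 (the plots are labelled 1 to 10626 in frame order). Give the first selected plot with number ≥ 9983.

10202

k = 253
Steps past start: ⌈(9983 − 82)/253⌉ = ⌈9901/253⌉ = 40
Selected plot: 82 + 40×253 = 10202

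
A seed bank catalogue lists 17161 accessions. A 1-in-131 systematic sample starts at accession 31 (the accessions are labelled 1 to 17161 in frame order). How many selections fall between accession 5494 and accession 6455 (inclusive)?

k = 131
First selection ≥ 5494: 31 + ⌈(5494−31)/131⌉·131 = 31 + 42×131 = 5533
Last selection ≤ 6455: 31 + ⌊(6455−31)/131⌋·131 = 31 + 49×131 = 6450
Count = 49 − 42 + 1 = 8

8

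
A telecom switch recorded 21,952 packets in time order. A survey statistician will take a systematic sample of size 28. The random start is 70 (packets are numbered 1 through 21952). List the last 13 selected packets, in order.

11830, 12614, 13398, 14182, 14966, 15750, 16534, 17318, 18102, 18886, 19670, 20454, 21238

k = N/n = 21952/28 = 784
16th selection = 70 + 15×784 = 11830
17th: 11830 + 784 = 12614
18th: 12614 + 784 = 13398
19th: 13398 + 784 = 14182
20th: 14182 + 784 = 14966
21st: 14966 + 784 = 15750
22nd: 15750 + 784 = 16534
23rd: 16534 + 784 = 17318
24th: 17318 + 784 = 18102
25th: 18102 + 784 = 18886
26th: 18886 + 784 = 19670
27th: 19670 + 784 = 20454
28th: 20454 + 784 = 21238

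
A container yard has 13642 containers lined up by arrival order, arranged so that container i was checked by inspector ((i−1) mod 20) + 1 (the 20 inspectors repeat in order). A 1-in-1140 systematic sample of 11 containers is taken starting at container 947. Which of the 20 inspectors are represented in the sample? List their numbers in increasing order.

Consecutive selections differ by k = 1140, so their inspector numbers differ by 1140 mod 20 = 0.
gcd(1140, 20) = 20, so the sample visits 20/20 = 1 distinct residues mod 20.
Start 947 is inspector 7; the inspectors hit are 7.

7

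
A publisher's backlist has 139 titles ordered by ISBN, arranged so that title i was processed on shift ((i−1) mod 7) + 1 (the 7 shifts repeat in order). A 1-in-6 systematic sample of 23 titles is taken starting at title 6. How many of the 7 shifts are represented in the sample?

Consecutive selections differ by k = 6, so their shift numbers differ by 6 mod 7 = 6.
gcd(6, 7) = 1, so the sample visits 7/1 = 7 distinct residues mod 7.
Start 6 is shift 6; the shifts hit are 1, 2, 3, 4, 5, 6, 7.

7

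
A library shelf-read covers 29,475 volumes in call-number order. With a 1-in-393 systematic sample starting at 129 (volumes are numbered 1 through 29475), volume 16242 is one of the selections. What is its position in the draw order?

k = 393
position = (16242 − 129)/393 + 1 = 16113/393 + 1 = 41 + 1 = 42

42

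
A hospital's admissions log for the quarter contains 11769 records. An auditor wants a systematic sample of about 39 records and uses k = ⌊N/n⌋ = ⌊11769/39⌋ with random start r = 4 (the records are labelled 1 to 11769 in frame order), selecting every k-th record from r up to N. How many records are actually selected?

40

k = ⌊11769/39⌋ = 301
Achieved size = ⌊(11769 − 4)/301⌋ + 1 = ⌊11765/301⌋ + 1 = 39 + 1 = 40
(last selection: 4 + 39×301 = 11743 ≤ 11769; next would be 12044 > 11769)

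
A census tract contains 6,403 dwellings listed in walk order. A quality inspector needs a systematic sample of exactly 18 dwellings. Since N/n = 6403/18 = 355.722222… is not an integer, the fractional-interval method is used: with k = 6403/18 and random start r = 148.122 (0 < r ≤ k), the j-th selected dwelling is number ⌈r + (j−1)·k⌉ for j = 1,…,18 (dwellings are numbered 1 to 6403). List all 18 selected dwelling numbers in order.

j=1: r + 0k = 148.122 → ⌈·⌉ = 149
j=2: r + 1k = 503.844222… → ⌈·⌉ = 504
j=3: r + 2k = 859.566444… → ⌈·⌉ = 860
j=4: r + 3k = 1215.288666… → ⌈·⌉ = 1216
j=5: r + 4k = 1571.010888… → ⌈·⌉ = 1572
j=6: r + 5k = 1926.733111… → ⌈·⌉ = 1927
j=7: r + 6k = 2282.455333… → ⌈·⌉ = 2283
j=8: r + 7k = 2638.177555… → ⌈·⌉ = 2639
j=9: r + 8k = 2993.899777… → ⌈·⌉ = 2994
j=10: r + 9k = 3349.622 → ⌈·⌉ = 3350
j=11: r + 10k = 3705.344222… → ⌈·⌉ = 3706
j=12: r + 11k = 4061.066444… → ⌈·⌉ = 4062
j=13: r + 12k = 4416.788666… → ⌈·⌉ = 4417
j=14: r + 13k = 4772.510888… → ⌈·⌉ = 4773
j=15: r + 14k = 5128.233111… → ⌈·⌉ = 5129
j=16: r + 15k = 5483.955333… → ⌈·⌉ = 5484
j=17: r + 16k = 5839.677555… → ⌈·⌉ = 5840
j=18: r + 17k = 6195.399777… → ⌈·⌉ = 6196

149, 504, 860, 1216, 1572, 1927, 2283, 2639, 2994, 3350, 3706, 4062, 4417, 4773, 5129, 5484, 5840, 6196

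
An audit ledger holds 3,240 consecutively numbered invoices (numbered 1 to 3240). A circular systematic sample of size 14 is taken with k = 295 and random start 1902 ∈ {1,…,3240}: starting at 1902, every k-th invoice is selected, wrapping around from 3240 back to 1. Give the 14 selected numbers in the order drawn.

1902, 2197, 2492, 2787, 3082, 137, 432, 727, 1022, 1317, 1612, 1907, 2202, 2497

Selection 1: 1902
Selection 2: 1902 + 295 = 2197
Selection 3: 2197 + 295 = 2492
Selection 4: 2492 + 295 = 2787
Selection 5: 2787 + 295 = 3082
Selection 6: 3082 + 295 = 3377 → 3377 − 3240 = 137
Selection 7: 137 + 295 = 432
Selection 8: 432 + 295 = 727
Selection 9: 727 + 295 = 1022
Selection 10: 1022 + 295 = 1317
Selection 11: 1317 + 295 = 1612
Selection 12: 1612 + 295 = 1907
Selection 13: 1907 + 295 = 2202
Selection 14: 2202 + 295 = 2497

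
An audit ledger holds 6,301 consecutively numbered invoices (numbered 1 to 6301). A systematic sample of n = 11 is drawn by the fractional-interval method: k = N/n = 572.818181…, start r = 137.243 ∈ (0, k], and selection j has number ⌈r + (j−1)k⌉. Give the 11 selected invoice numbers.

138, 711, 1283, 1856, 2429, 3002, 3575, 4147, 4720, 5293, 5866

j=1: r + 0k = 137.243 → ⌈·⌉ = 138
j=2: r + 1k = 710.061181… → ⌈·⌉ = 711
j=3: r + 2k = 1282.879363… → ⌈·⌉ = 1283
j=4: r + 3k = 1855.697545… → ⌈·⌉ = 1856
j=5: r + 4k = 2428.515727… → ⌈·⌉ = 2429
j=6: r + 5k = 3001.333909… → ⌈·⌉ = 3002
j=7: r + 6k = 3574.152090… → ⌈·⌉ = 3575
j=8: r + 7k = 4146.970272… → ⌈·⌉ = 4147
j=9: r + 8k = 4719.788454… → ⌈·⌉ = 4720
j=10: r + 9k = 5292.606636… → ⌈·⌉ = 5293
j=11: r + 10k = 5865.424818… → ⌈·⌉ = 5866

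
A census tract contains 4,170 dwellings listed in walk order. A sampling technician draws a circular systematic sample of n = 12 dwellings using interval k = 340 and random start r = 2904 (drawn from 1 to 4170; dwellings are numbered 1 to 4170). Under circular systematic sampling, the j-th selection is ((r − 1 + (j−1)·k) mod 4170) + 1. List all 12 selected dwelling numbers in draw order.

Selection 1: 2904
Selection 2: 2904 + 340 = 3244
Selection 3: 3244 + 340 = 3584
Selection 4: 3584 + 340 = 3924
Selection 5: 3924 + 340 = 4264 → 4264 − 4170 = 94
Selection 6: 94 + 340 = 434
Selection 7: 434 + 340 = 774
Selection 8: 774 + 340 = 1114
Selection 9: 1114 + 340 = 1454
Selection 10: 1454 + 340 = 1794
Selection 11: 1794 + 340 = 2134
Selection 12: 2134 + 340 = 2474

2904, 3244, 3584, 3924, 94, 434, 774, 1114, 1454, 1794, 2134, 2474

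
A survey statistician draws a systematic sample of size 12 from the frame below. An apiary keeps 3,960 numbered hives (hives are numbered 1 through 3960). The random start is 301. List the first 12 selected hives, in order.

k = N/n = 3960/12 = 330
hive 1: 301
hive 2: 301 + 330 = 631
hive 3: 631 + 330 = 961
hive 4: 961 + 330 = 1291
hive 5: 1291 + 330 = 1621
hive 6: 1621 + 330 = 1951
hive 7: 1951 + 330 = 2281
hive 8: 2281 + 330 = 2611
hive 9: 2611 + 330 = 2941
hive 10: 2941 + 330 = 3271
hive 11: 3271 + 330 = 3601
hive 12: 3601 + 330 = 3931

301, 631, 961, 1291, 1621, 1951, 2281, 2611, 2941, 3271, 3601, 3931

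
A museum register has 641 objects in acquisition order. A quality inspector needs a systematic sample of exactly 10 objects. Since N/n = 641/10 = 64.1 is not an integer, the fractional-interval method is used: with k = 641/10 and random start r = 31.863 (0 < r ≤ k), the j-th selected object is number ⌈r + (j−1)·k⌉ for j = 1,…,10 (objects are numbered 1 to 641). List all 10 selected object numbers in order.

32, 96, 161, 225, 289, 353, 417, 481, 545, 609

j=1: r + 0k = 31.863 → ⌈·⌉ = 32
j=2: r + 1k = 95.963 → ⌈·⌉ = 96
j=3: r + 2k = 160.063 → ⌈·⌉ = 161
j=4: r + 3k = 224.163 → ⌈·⌉ = 225
j=5: r + 4k = 288.263 → ⌈·⌉ = 289
j=6: r + 5k = 352.363 → ⌈·⌉ = 353
j=7: r + 6k = 416.463 → ⌈·⌉ = 417
j=8: r + 7k = 480.563 → ⌈·⌉ = 481
j=9: r + 8k = 544.663 → ⌈·⌉ = 545
j=10: r + 9k = 608.763 → ⌈·⌉ = 609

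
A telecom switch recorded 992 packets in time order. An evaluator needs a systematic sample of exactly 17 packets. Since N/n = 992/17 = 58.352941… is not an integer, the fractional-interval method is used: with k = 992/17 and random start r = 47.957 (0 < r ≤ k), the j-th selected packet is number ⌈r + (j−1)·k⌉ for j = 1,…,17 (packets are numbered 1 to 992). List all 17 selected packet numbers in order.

j=1: r + 0k = 47.957 → ⌈·⌉ = 48
j=2: r + 1k = 106.309941… → ⌈·⌉ = 107
j=3: r + 2k = 164.662882… → ⌈·⌉ = 165
j=4: r + 3k = 223.015823… → ⌈·⌉ = 224
j=5: r + 4k = 281.368764… → ⌈·⌉ = 282
j=6: r + 5k = 339.721705… → ⌈·⌉ = 340
j=7: r + 6k = 398.074647… → ⌈·⌉ = 399
j=8: r + 7k = 456.427588… → ⌈·⌉ = 457
j=9: r + 8k = 514.780529… → ⌈·⌉ = 515
j=10: r + 9k = 573.133470… → ⌈·⌉ = 574
j=11: r + 10k = 631.486411… → ⌈·⌉ = 632
j=12: r + 11k = 689.839352… → ⌈·⌉ = 690
j=13: r + 12k = 748.192294… → ⌈·⌉ = 749
j=14: r + 13k = 806.545235… → ⌈·⌉ = 807
j=15: r + 14k = 864.898176… → ⌈·⌉ = 865
j=16: r + 15k = 923.251117… → ⌈·⌉ = 924
j=17: r + 16k = 981.604058… → ⌈·⌉ = 982

48, 107, 165, 224, 282, 340, 399, 457, 515, 574, 632, 690, 749, 807, 865, 924, 982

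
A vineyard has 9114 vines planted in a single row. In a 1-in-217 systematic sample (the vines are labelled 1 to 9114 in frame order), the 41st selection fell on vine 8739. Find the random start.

59

k = 217
r = 8739 − (41−1)×217 = 8739 − 8680 = 59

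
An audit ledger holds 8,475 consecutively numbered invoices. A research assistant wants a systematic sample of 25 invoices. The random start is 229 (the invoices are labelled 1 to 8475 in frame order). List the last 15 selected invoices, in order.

k = N/n = 8475/25 = 339
11th selection = 229 + 10×339 = 3619
12th: 3619 + 339 = 3958
13th: 3958 + 339 = 4297
14th: 4297 + 339 = 4636
15th: 4636 + 339 = 4975
16th: 4975 + 339 = 5314
17th: 5314 + 339 = 5653
18th: 5653 + 339 = 5992
19th: 5992 + 339 = 6331
20th: 6331 + 339 = 6670
21st: 6670 + 339 = 7009
22nd: 7009 + 339 = 7348
23rd: 7348 + 339 = 7687
24th: 7687 + 339 = 8026
25th: 8026 + 339 = 8365

3619, 3958, 4297, 4636, 4975, 5314, 5653, 5992, 6331, 6670, 7009, 7348, 7687, 8026, 8365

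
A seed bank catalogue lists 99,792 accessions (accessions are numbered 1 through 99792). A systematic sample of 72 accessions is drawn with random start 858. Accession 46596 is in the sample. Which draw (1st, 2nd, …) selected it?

34

k = 99792/72 = 1386
position = (46596 − 858)/1386 + 1 = 45738/1386 + 1 = 33 + 1 = 34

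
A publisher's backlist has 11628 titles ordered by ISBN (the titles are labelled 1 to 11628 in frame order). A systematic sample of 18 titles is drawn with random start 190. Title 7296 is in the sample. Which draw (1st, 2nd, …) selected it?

k = 11628/18 = 646
position = (7296 − 190)/646 + 1 = 7106/646 + 1 = 11 + 1 = 12

12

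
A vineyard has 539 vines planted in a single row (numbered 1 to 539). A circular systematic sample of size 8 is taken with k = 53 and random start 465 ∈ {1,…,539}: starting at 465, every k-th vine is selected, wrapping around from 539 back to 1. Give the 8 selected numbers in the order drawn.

465, 518, 32, 85, 138, 191, 244, 297

Selection 1: 465
Selection 2: 465 + 53 = 518
Selection 3: 518 + 53 = 571 → 571 − 539 = 32
Selection 4: 32 + 53 = 85
Selection 5: 85 + 53 = 138
Selection 6: 138 + 53 = 191
Selection 7: 191 + 53 = 244
Selection 8: 244 + 53 = 297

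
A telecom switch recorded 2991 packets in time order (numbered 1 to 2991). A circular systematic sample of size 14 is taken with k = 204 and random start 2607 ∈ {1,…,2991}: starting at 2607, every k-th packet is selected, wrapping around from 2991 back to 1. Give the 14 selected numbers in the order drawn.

Selection 1: 2607
Selection 2: 2607 + 204 = 2811
Selection 3: 2811 + 204 = 3015 → 3015 − 2991 = 24
Selection 4: 24 + 204 = 228
Selection 5: 228 + 204 = 432
Selection 6: 432 + 204 = 636
Selection 7: 636 + 204 = 840
Selection 8: 840 + 204 = 1044
Selection 9: 1044 + 204 = 1248
Selection 10: 1248 + 204 = 1452
Selection 11: 1452 + 204 = 1656
Selection 12: 1656 + 204 = 1860
Selection 13: 1860 + 204 = 2064
Selection 14: 2064 + 204 = 2268

2607, 2811, 24, 228, 432, 636, 840, 1044, 1248, 1452, 1656, 1860, 2064, 2268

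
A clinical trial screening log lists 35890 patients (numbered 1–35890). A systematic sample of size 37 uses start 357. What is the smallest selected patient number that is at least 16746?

16847

k = 35890/37 = 970
Steps past start: ⌈(16746 − 357)/970⌉ = ⌈16389/970⌉ = 17
Selected patient: 357 + 17×970 = 16847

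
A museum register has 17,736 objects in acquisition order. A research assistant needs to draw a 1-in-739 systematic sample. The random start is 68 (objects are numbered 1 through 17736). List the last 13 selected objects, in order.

12th selection = 68 + 11×739 = 8197
13th: 8197 + 739 = 8936
14th: 8936 + 739 = 9675
15th: 9675 + 739 = 10414
16th: 10414 + 739 = 11153
17th: 11153 + 739 = 11892
18th: 11892 + 739 = 12631
19th: 12631 + 739 = 13370
20th: 13370 + 739 = 14109
21st: 14109 + 739 = 14848
22nd: 14848 + 739 = 15587
23rd: 15587 + 739 = 16326
24th: 16326 + 739 = 17065

8197, 8936, 9675, 10414, 11153, 11892, 12631, 13370, 14109, 14848, 15587, 16326, 17065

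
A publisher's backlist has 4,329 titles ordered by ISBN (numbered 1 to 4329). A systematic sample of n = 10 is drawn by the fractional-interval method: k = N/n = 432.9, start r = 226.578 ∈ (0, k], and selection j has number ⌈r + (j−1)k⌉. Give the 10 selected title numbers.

227, 660, 1093, 1526, 1959, 2392, 2824, 3257, 3690, 4123

j=1: r + 0k = 226.578 → ⌈·⌉ = 227
j=2: r + 1k = 659.478 → ⌈·⌉ = 660
j=3: r + 2k = 1092.378 → ⌈·⌉ = 1093
j=4: r + 3k = 1525.278 → ⌈·⌉ = 1526
j=5: r + 4k = 1958.178 → ⌈·⌉ = 1959
j=6: r + 5k = 2391.078 → ⌈·⌉ = 2392
j=7: r + 6k = 2823.978 → ⌈·⌉ = 2824
j=8: r + 7k = 3256.878 → ⌈·⌉ = 3257
j=9: r + 8k = 3689.778 → ⌈·⌉ = 3690
j=10: r + 9k = 4122.678 → ⌈·⌉ = 4123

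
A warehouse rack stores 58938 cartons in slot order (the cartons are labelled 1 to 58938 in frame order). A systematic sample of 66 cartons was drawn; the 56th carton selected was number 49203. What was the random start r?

k = 58938/66 = 893
r = 49203 − (56−1)×893 = 49203 − 49115 = 88

88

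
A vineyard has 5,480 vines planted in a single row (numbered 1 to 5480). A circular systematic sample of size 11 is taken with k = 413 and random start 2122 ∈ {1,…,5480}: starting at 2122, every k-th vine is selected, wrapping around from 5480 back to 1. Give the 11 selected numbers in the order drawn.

2122, 2535, 2948, 3361, 3774, 4187, 4600, 5013, 5426, 359, 772

Selection 1: 2122
Selection 2: 2122 + 413 = 2535
Selection 3: 2535 + 413 = 2948
Selection 4: 2948 + 413 = 3361
Selection 5: 3361 + 413 = 3774
Selection 6: 3774 + 413 = 4187
Selection 7: 4187 + 413 = 4600
Selection 8: 4600 + 413 = 5013
Selection 9: 5013 + 413 = 5426
Selection 10: 5426 + 413 = 5839 → 5839 − 5480 = 359
Selection 11: 359 + 413 = 772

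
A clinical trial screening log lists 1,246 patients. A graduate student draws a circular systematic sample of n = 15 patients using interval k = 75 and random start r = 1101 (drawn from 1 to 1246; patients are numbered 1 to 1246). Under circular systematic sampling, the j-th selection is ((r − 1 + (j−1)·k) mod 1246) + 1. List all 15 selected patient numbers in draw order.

1101, 1176, 5, 80, 155, 230, 305, 380, 455, 530, 605, 680, 755, 830, 905

Selection 1: 1101
Selection 2: 1101 + 75 = 1176
Selection 3: 1176 + 75 = 1251 → 1251 − 1246 = 5
Selection 4: 5 + 75 = 80
Selection 5: 80 + 75 = 155
Selection 6: 155 + 75 = 230
Selection 7: 230 + 75 = 305
Selection 8: 305 + 75 = 380
Selection 9: 380 + 75 = 455
Selection 10: 455 + 75 = 530
Selection 11: 530 + 75 = 605
Selection 12: 605 + 75 = 680
Selection 13: 680 + 75 = 755
Selection 14: 755 + 75 = 830
Selection 15: 830 + 75 = 905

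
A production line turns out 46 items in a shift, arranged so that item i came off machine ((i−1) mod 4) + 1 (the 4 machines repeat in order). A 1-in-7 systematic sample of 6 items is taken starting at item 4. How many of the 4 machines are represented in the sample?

4

Consecutive selections differ by k = 7, so their machine numbers differ by 7 mod 4 = 3.
gcd(7, 4) = 1, so the sample visits 4/1 = 4 distinct residues mod 4.
Start 4 is machine 4; the machines hit are 1, 2, 3, 4.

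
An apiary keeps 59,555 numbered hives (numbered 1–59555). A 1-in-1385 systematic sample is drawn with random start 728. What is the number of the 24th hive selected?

k = 1385
24th selection = r + (24−1)·k = 728 + 23×1385 = 728 + 31855 = 32583

32583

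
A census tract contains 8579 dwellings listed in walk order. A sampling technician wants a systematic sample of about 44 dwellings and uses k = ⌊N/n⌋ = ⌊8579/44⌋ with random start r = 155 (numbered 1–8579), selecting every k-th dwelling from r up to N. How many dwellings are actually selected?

44

k = ⌊8579/44⌋ = 194
Achieved size = ⌊(8579 − 155)/194⌋ + 1 = ⌊8424/194⌋ + 1 = 43 + 1 = 44
(last selection: 155 + 43×194 = 8497 ≤ 8579; next would be 8691 > 8579)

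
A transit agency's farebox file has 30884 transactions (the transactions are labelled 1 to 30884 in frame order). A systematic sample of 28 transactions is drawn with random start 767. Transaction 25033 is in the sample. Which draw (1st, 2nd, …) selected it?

23

k = 30884/28 = 1103
position = (25033 − 767)/1103 + 1 = 24266/1103 + 1 = 22 + 1 = 23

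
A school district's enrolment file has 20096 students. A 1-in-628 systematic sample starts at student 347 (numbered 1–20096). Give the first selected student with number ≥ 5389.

k = 628
Steps past start: ⌈(5389 − 347)/628⌉ = ⌈5042/628⌉ = 9
Selected student: 347 + 9×628 = 5999

5999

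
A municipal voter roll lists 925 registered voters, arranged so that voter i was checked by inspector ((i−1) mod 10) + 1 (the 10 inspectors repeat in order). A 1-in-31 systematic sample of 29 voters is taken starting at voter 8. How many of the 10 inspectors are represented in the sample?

Consecutive selections differ by k = 31, so their inspector numbers differ by 31 mod 10 = 1.
gcd(31, 10) = 1, so the sample visits 10/1 = 10 distinct residues mod 10.
Start 8 is inspector 8; the inspectors hit are 1, 2, 3, 4, 5, 6, 7, 8, 9, 10.

10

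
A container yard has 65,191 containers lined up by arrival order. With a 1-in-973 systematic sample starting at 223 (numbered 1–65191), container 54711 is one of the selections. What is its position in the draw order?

57

k = 973
position = (54711 − 223)/973 + 1 = 54488/973 + 1 = 56 + 1 = 57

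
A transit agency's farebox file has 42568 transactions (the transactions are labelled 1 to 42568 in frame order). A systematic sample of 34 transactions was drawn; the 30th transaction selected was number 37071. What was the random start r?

k = 42568/34 = 1252
r = 37071 − (30−1)×1252 = 37071 − 36308 = 763

763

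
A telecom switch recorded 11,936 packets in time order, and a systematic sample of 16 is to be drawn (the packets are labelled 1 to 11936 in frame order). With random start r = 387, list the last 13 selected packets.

2625, 3371, 4117, 4863, 5609, 6355, 7101, 7847, 8593, 9339, 10085, 10831, 11577

k = N/n = 11936/16 = 746
4th selection = 387 + 3×746 = 2625
5th: 2625 + 746 = 3371
6th: 3371 + 746 = 4117
7th: 4117 + 746 = 4863
8th: 4863 + 746 = 5609
9th: 5609 + 746 = 6355
10th: 6355 + 746 = 7101
11th: 7101 + 746 = 7847
12th: 7847 + 746 = 8593
13th: 8593 + 746 = 9339
14th: 9339 + 746 = 10085
15th: 10085 + 746 = 10831
16th: 10831 + 746 = 11577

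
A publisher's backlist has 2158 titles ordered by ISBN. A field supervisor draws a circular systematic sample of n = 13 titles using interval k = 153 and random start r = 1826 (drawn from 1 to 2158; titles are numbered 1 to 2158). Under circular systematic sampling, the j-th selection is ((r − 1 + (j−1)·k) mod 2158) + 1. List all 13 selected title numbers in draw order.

1826, 1979, 2132, 127, 280, 433, 586, 739, 892, 1045, 1198, 1351, 1504

Selection 1: 1826
Selection 2: 1826 + 153 = 1979
Selection 3: 1979 + 153 = 2132
Selection 4: 2132 + 153 = 2285 → 2285 − 2158 = 127
Selection 5: 127 + 153 = 280
Selection 6: 280 + 153 = 433
Selection 7: 433 + 153 = 586
Selection 8: 586 + 153 = 739
Selection 9: 739 + 153 = 892
Selection 10: 892 + 153 = 1045
Selection 11: 1045 + 153 = 1198
Selection 12: 1198 + 153 = 1351
Selection 13: 1351 + 153 = 1504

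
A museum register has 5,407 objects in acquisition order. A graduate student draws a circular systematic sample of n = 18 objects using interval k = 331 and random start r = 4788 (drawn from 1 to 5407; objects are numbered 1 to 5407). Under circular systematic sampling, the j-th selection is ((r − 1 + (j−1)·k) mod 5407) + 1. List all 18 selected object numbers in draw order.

4788, 5119, 43, 374, 705, 1036, 1367, 1698, 2029, 2360, 2691, 3022, 3353, 3684, 4015, 4346, 4677, 5008

Selection 1: 4788
Selection 2: 4788 + 331 = 5119
Selection 3: 5119 + 331 = 5450 → 5450 − 5407 = 43
Selection 4: 43 + 331 = 374
Selection 5: 374 + 331 = 705
Selection 6: 705 + 331 = 1036
Selection 7: 1036 + 331 = 1367
Selection 8: 1367 + 331 = 1698
Selection 9: 1698 + 331 = 2029
Selection 10: 2029 + 331 = 2360
Selection 11: 2360 + 331 = 2691
Selection 12: 2691 + 331 = 3022
Selection 13: 3022 + 331 = 3353
Selection 14: 3353 + 331 = 3684
Selection 15: 3684 + 331 = 4015
Selection 16: 4015 + 331 = 4346
Selection 17: 4346 + 331 = 4677
Selection 18: 4677 + 331 = 5008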